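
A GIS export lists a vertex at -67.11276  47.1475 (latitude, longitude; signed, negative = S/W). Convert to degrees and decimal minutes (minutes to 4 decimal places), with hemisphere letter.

Latitude is negative → S; |value| = 67.112760
Latitude: minutes = (67.112760 − 67) × 60 = 6.765600
Longitude: minutes = (47.147500 − 47) × 60 = 8.850000

67° 6.7656′ S, 47° 8.8500′ E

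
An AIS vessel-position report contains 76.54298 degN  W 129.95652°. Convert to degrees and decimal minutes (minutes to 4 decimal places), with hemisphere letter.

76° 32.5788′ N, 129° 57.3912′ W

Latitude: 76° + 0.542980 × 60 = 76° 32.578800′
λ: fractional part 0.956520 → 57.391200 minutes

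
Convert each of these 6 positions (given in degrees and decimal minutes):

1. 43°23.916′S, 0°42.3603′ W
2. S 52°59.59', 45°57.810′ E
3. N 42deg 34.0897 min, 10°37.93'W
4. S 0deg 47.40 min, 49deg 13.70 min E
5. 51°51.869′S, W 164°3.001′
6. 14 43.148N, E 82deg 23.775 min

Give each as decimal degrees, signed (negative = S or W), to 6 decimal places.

Point 1:
  φ: 43 + 23.916/60 = 43.3986000
  hemisphere S, so the sign is −
  Lon: 0 + 42.3603/60 = 0.7060050
  W → negative
Point 2:
  Latitude: 59.59′ = 0.993167°; total 52.9931667
  S → negative
  Lon: 45 + 57.81/60 = 45.9635000
  E ⇒ keep positive
Point 3:
  φ: 42 + 34.0897/60 = 42.5681617
  N → positive
  Lon: 37.93′ = 0.632167°; total 10.6321667
  W → negative
Point 4:
  Lat: 0 + 47.4/60 = 0.7900000
  hemisphere S, so the sign is −
  Lon: 13.7′ = 0.228333°; total 49.2283333
  E ⇒ keep positive
Point 5:
  Lat: 51.869′ = 0.864483°; total 51.8644833
  S ⇒ negate
  λ: 164 + 3.001/60 = 164.0500167
  W ⇒ negate
Point 6:
  Lat: 14 + 43.148/60 = 14.7191333
  N ⇒ keep positive
  Longitude: 82 + 23.775/60 = 82.3962500
  E ⇒ keep positive

1. -43.398600, -0.706005
2. -52.993167, 45.963500
3. 42.568162, -10.632167
4. -0.790000, 49.228333
5. -51.864483, -164.050017
6. 14.719133, 82.396250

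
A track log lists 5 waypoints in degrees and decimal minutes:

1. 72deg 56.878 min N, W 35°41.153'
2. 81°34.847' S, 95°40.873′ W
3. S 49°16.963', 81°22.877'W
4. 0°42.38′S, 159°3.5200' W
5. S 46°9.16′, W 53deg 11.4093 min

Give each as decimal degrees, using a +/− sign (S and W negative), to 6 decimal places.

Point 1:
  φ: 56.878′ = 0.947967°; total 72.9479667
  N → positive
  λ: 35 + 41.153/60 = 35.6858833
  W ⇒ negate
Point 2:
  φ: 34.847′ = 0.580783°; total 81.5807833
  hemisphere S, so the sign is −
  λ: 40.873′ = 0.681217°; total 95.6812167
  W ⇒ negate
Point 3:
  Lat: 16.963′ = 0.282717°; total 49.2827167
  S ⇒ negate
  Longitude: 81 + 22.877/60 = 81.3812833
  W ⇒ negate
Point 4:
  φ: 42.38′ = 0.706333°; total 0.7063333
  S → negative
  Lon: 3.52′ = 0.058667°; total 159.0586667
  hemisphere W, so the sign is −
Point 5:
  Latitude: 9.16′ = 0.152667°; total 46.1526667
  S ⇒ negate
  Lon: 53 + 11.4093/60 = 53.1901550
  hemisphere W, so the sign is −

1. 72.947967, -35.685883
2. -81.580783, -95.681217
3. -49.282717, -81.381283
4. -0.706333, -159.058667
5. -46.152667, -53.190155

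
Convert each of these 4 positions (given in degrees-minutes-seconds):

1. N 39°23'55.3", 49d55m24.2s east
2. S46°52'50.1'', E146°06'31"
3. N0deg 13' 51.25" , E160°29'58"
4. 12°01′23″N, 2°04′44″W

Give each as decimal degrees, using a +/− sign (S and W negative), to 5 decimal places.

Point 1:
  Latitude: 39 + 23/60 + 55.3/3600 = 39.398694
  N → positive
  Longitude: 49° + 55/60 + 24.2/3600 = 49 + 0.916667 + 0.006722 = 49.923389
  E ⇒ keep positive
Point 2:
  φ: 52′ + 50.1″ = 52.83500′; 46 + 52.83500/60 = 46.880583
  S → negative
  λ: 146° + 6/60 + 31/3600 = 146 + 0.100000 + 0.008611 = 146.108611
  E ⇒ keep positive
Point 3:
  φ: 0 + 13/60 + 51.25/3600 = 0.230903
  N ⇒ keep positive
  Longitude: 160° + 29/60 + 58/3600 = 160 + 0.483333 + 0.016111 = 160.499444
  E ⇒ keep positive
Point 4:
  φ: 12° + 1/60 + 23/3600 = 12 + 0.016667 + 0.006389 = 12.023056
  N ⇒ keep positive
  Longitude: 4′ + 44″ = 4.73333′; 2 + 4.73333/60 = 2.078889
  hemisphere W, so the sign is −

1. 39.39869, 49.92339
2. -46.88058, 146.10861
3. 0.23090, 160.49944
4. 12.02306, -2.07889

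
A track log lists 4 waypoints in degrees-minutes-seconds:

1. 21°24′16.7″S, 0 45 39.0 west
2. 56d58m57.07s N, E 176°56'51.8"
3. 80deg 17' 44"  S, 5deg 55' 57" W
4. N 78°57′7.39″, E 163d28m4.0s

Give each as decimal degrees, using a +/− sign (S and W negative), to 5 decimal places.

Point 1:
  Latitude: 21 + 24/60 + 16.7/3600 = 21.404639
  S → negative
  λ: 0 + 45/60 + 39/3600 = 0.760833
  W → negative
Point 2:
  Lat: 58′ + 57.07″ = 58.95117′; 56 + 58.95117/60 = 56.982519
  N → positive
  Lon: 176 + 56/60 + 51.8/3600 = 176.947722
  E ⇒ keep positive
Point 3:
  Latitude: 80 + 17/60 + 44/3600 = 80.295556
  S → negative
  Lon: 55′ + 57″ = 55.95000′; 5 + 55.95000/60 = 5.932500
  W → negative
Point 4:
  φ: 78° + 57/60 + 7.39/3600 = 78 + 0.950000 + 0.002053 = 78.952053
  N ⇒ keep positive
  Longitude: 28′ + 4″ = 28.06667′; 163 + 28.06667/60 = 163.467778
  E ⇒ keep positive

1. -21.40464, -0.76083
2. 56.98252, 176.94772
3. -80.29556, -5.93250
4. 78.95205, 163.46778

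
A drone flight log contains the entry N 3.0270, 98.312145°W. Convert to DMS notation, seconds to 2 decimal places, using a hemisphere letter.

3°01′37.20″ N, 98°18′43.72″ W

Latitude: 0.027000 × 60 = 1.62000′ → 1′, remainder × 60 = 37.2000″
λ: 0.312145 × 60 = 18.72870′ → 18′, remainder × 60 = 43.7220″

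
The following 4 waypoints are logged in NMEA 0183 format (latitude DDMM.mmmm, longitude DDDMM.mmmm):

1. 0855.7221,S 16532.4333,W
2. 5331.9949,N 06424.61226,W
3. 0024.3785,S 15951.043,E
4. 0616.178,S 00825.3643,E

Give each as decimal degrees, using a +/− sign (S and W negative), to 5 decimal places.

1. -8.92870, -165.54056
2. 53.53325, -64.41020
3. -0.40631, 159.85072
4. -6.26963, 8.42274

Point 1:
  φ: split at 2 digits → 08° and 55.7221′; 8 + 55.7221/60 = 8.928702
  hemisphere S, so the sign is −
  Lon: split at 3 digits → 165° and 32.4333′; 165 + 32.4333/60 = 165.540555
  hemisphere W, so the sign is −
Point 2:
  φ: degrees = first 2 digits = 53, minutes = 31.9949; 53 + 31.9949/60 = 53.533248
  N → positive
  Lon: degrees = first 3 digits = 64, minutes = 24.61226; 64 + 24.61226/60 = 64.410204
  hemisphere W, so the sign is −
Point 3:
  Lat: split at 2 digits → 00° and 24.3785′; 0 + 24.3785/60 = 0.406308
  S ⇒ negate
  Longitude: split at 3 digits → 159° and 51.043′; 159 + 51.043/60 = 159.850717
  E ⇒ keep positive
Point 4:
  Lat: split at 2 digits → 06° and 16.178′; 6 + 16.178/60 = 6.269633
  S ⇒ negate
  Longitude: degrees = first 3 digits = 8, minutes = 25.3643; 8 + 25.3643/60 = 8.422738
  E ⇒ keep positive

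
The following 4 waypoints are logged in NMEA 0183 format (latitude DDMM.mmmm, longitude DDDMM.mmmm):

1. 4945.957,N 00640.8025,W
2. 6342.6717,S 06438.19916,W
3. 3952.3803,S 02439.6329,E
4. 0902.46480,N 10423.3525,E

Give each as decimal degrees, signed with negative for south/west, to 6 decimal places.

1. 49.765950, -6.680042
2. -63.711195, -64.636653
3. -39.873005, 24.660548
4. 9.041080, 104.389208

Point 1:
  Latitude: degrees = first 2 digits = 49, minutes = 45.957; 49 + 45.957/60 = 49.7659500
  N ⇒ keep positive
  Lon: degrees = first 3 digits = 6, minutes = 40.8025; 6 + 40.8025/60 = 6.6800417
  hemisphere W, so the sign is −
Point 2:
  Lat: split at 2 digits → 63° and 42.6717′; 63 + 42.6717/60 = 63.7111950
  S ⇒ negate
  Longitude: split at 3 digits → 064° and 38.19916′; 64 + 38.19916/60 = 64.6366527
  W ⇒ negate
Point 3:
  φ: degrees = first 2 digits = 39, minutes = 52.3803; 39 + 52.3803/60 = 39.8730050
  S ⇒ negate
  Longitude: split at 3 digits → 024° and 39.6329′; 24 + 39.6329/60 = 24.6605483
  E → positive
Point 4:
  Lat: degrees = first 2 digits = 9, minutes = 2.4648; 9 + 2.4648/60 = 9.0410800
  N ⇒ keep positive
  λ: degrees = first 3 digits = 104, minutes = 23.3525; 104 + 23.3525/60 = 104.3892083
  E → positive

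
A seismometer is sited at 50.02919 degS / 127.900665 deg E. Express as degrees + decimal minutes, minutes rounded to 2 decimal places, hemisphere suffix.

φ: minutes = (50.029190 − 50) × 60 = 1.7514
λ: minutes = (127.900665 − 127) × 60 = 54.0399

50° 1.75′ S, 127° 54.04′ E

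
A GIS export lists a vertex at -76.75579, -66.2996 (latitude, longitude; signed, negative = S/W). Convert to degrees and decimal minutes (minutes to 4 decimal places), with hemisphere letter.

76° 45.3474′ S, 66° 17.9760′ W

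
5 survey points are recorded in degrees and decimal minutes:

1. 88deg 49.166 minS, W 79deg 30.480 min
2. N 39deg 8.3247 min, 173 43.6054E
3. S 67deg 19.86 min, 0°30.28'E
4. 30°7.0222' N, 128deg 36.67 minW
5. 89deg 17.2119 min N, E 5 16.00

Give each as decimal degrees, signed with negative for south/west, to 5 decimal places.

Point 1:
  Lat: 49.166′ = 0.819433°; total 88.819433
  hemisphere S, so the sign is −
  Lon: 30.48′ = 0.508000°; total 79.508000
  W → negative
Point 2:
  Latitude: 39 + 8.3247/60 = 39.138745
  N → positive
  λ: 173 + 43.6054/60 = 173.726757
  E → positive
Point 3:
  Latitude: 67 + 19.86/60 = 67.331000
  S → negative
  Lon: 0 + 30.28/60 = 0.504667
  E ⇒ keep positive
Point 4:
  φ: 7.0222′ = 0.117037°; total 30.117037
  N ⇒ keep positive
  λ: 36.67′ = 0.611167°; total 128.611167
  W → negative
Point 5:
  Latitude: 17.2119′ = 0.286865°; total 89.286865
  N ⇒ keep positive
  Lon: 5 + 16/60 = 5.266667
  E ⇒ keep positive

1. -88.81943, -79.50800
2. 39.13875, 173.72676
3. -67.33100, 0.50467
4. 30.11704, -128.61117
5. 89.28687, 5.26667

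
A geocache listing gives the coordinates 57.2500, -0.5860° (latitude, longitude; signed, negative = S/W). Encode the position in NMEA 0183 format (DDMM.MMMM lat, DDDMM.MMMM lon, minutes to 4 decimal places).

5715.0000,N / 00035.1600,W

Latitude: minutes = (57.250000 − 57) × 60 = 15.000000
Longitude is negative → W; |value| = 0.586000
Longitude: minutes = (0.586000 − 0) × 60 = 35.160000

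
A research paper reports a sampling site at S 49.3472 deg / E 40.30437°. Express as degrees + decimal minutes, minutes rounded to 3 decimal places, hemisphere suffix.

49° 20.832′ S, 40° 18.262′ E

Lat: 49° + 0.347200 × 60 = 49° 20.83200′
Lon: minutes = (40.304370 − 40) × 60 = 18.26220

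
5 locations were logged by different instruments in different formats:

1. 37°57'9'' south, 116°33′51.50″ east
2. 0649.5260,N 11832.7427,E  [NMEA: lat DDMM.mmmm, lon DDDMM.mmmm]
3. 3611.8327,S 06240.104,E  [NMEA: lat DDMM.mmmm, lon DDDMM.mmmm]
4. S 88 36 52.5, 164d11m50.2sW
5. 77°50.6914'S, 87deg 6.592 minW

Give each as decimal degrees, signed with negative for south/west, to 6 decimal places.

Point 1:
  Lat: 37° + 57/60 + 9/3600 = 37 + 0.950000 + 0.002500 = 37.9525000
  S ⇒ negate
  Longitude: 116° + 33/60 + 51.5/3600 = 116 + 0.550000 + 0.014306 = 116.5643056
  E ⇒ keep positive
Point 2:
  Lat: degrees = first 2 digits = 6, minutes = 49.526; 6 + 49.526/60 = 6.8254333
  N ⇒ keep positive
  Longitude: degrees = first 3 digits = 118, minutes = 32.7427; 118 + 32.7427/60 = 118.5457117
  E ⇒ keep positive
Point 3:
  Lat: degrees = first 2 digits = 36, minutes = 11.8327; 36 + 11.8327/60 = 36.1972117
  hemisphere S, so the sign is −
  Longitude: split at 3 digits → 062° and 40.104′; 62 + 40.104/60 = 62.6684000
  E → positive
Point 4:
  Lat: 88 + 36/60 + 52.5/3600 = 88.6145833
  hemisphere S, so the sign is −
  λ: 164 + 11/60 + 50.2/3600 = 164.1972778
  W ⇒ negate
Point 5:
  φ: 50.6914′ = 0.844857°; total 77.8448567
  S ⇒ negate
  λ: 87 + 6.592/60 = 87.1098667
  hemisphere W, so the sign is −

1. -37.952500, 116.564306
2. 6.825433, 118.545712
3. -36.197212, 62.668400
4. -88.614583, -164.197278
5. -77.844857, -87.109867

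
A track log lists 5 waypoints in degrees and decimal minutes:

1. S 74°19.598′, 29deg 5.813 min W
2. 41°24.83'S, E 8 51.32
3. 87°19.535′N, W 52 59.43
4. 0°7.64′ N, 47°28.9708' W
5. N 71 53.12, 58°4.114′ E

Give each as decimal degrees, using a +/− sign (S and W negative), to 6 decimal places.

1. -74.326633, -29.096883
2. -41.413833, 8.855333
3. 87.325583, -52.990500
4. 0.127333, -47.482847
5. 71.885333, 58.068567

Point 1:
  Latitude: 74 + 19.598/60 = 74.3266333
  S → negative
  λ: 29 + 5.813/60 = 29.0968833
  W ⇒ negate
Point 2:
  Lat: 41 + 24.83/60 = 41.4138333
  hemisphere S, so the sign is −
  Lon: 51.32′ = 0.855333°; total 8.8553333
  E ⇒ keep positive
Point 3:
  Lat: 19.535′ = 0.325583°; total 87.3255833
  N ⇒ keep positive
  Lon: 52 + 59.43/60 = 52.9905000
  W → negative
Point 4:
  Latitude: 7.64′ = 0.127333°; total 0.1273333
  N ⇒ keep positive
  Longitude: 47 + 28.9708/60 = 47.4828467
  W → negative
Point 5:
  Latitude: 53.12′ = 0.885333°; total 71.8853333
  N ⇒ keep positive
  Longitude: 58 + 4.114/60 = 58.0685667
  E → positive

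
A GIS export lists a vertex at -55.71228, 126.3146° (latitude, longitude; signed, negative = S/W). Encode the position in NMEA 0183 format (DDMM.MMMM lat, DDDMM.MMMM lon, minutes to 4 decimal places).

5542.7368,S / 12618.8760,E

Latitude is negative → S; |value| = 55.712280
Lat: 55° + 0.712280 × 60 = 55° 42.736800′
Lon: minutes = (126.314600 − 126) × 60 = 18.876000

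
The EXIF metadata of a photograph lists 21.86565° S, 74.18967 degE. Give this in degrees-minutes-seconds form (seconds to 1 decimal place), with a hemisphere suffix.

21°51′56.3″ S, 74°11′22.8″ E

Latitude: 0.865650° → 51.93900′; 0.93900 × 60 = 56.340″
λ: 0.189670° → 11.38020′; 0.38020 × 60 = 22.812″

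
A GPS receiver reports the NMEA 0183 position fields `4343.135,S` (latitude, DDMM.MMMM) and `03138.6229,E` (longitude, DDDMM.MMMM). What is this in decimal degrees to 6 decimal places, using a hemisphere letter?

φ: split at 2 digits → 43° and 43.135′; 43 + 43.135/60 = 43.7189167
λ: degrees = first 3 digits = 31, minutes = 38.6229; 31 + 38.6229/60 = 31.6437150

43.718917° S, 31.643715° E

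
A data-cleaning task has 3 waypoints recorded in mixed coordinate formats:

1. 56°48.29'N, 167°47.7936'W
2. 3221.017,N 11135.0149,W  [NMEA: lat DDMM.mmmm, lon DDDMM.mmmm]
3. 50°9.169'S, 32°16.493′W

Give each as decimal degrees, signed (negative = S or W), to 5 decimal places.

1. 56.80483, -167.79656
2. 32.35028, -111.58358
3. -50.15282, -32.27488

Point 1:
  Lat: 48.29′ = 0.804833°; total 56.804833
  N → positive
  Lon: 167 + 47.7936/60 = 167.796560
  hemisphere W, so the sign is −
Point 2:
  Lat: split at 2 digits → 32° and 21.017′; 32 + 21.017/60 = 32.350283
  N ⇒ keep positive
  Longitude: degrees = first 3 digits = 111, minutes = 35.0149; 111 + 35.0149/60 = 111.583582
  W → negative
Point 3:
  φ: 50 + 9.169/60 = 50.152817
  S → negative
  Lon: 16.493′ = 0.274883°; total 32.274883
  hemisphere W, so the sign is −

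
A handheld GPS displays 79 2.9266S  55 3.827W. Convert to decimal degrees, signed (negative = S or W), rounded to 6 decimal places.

-79.048777, -55.063783

Latitude: 79 + 2.9266/60 = 79.0487767
S ⇒ negate
Lon: 3.827′ = 0.063783°; total 55.0637833
W → negative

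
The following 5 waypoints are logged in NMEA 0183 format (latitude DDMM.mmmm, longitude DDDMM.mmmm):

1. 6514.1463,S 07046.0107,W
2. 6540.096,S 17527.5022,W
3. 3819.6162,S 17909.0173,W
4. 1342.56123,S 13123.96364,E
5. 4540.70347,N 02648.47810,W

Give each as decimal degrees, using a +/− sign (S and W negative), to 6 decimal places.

Point 1:
  Latitude: degrees = first 2 digits = 65, minutes = 14.1463; 65 + 14.1463/60 = 65.2357717
  S → negative
  Longitude: split at 3 digits → 070° and 46.0107′; 70 + 46.0107/60 = 70.7668450
  W → negative
Point 2:
  Lat: split at 2 digits → 65° and 40.096′; 65 + 40.096/60 = 65.6682667
  hemisphere S, so the sign is −
  Lon: split at 3 digits → 175° and 27.5022′; 175 + 27.5022/60 = 175.4583700
  W ⇒ negate
Point 3:
  Lat: degrees = first 2 digits = 38, minutes = 19.6162; 38 + 19.6162/60 = 38.3269367
  S → negative
  Lon: split at 3 digits → 179° and 9.0173′; 179 + 9.0173/60 = 179.1502883
  W → negative
Point 4:
  Lat: degrees = first 2 digits = 13, minutes = 42.56123; 13 + 42.56123/60 = 13.7093538
  S ⇒ negate
  λ: degrees = first 3 digits = 131, minutes = 23.96364; 131 + 23.96364/60 = 131.3993940
  E ⇒ keep positive
Point 5:
  φ: degrees = first 2 digits = 45, minutes = 40.70347; 45 + 40.70347/60 = 45.6783912
  N → positive
  Longitude: degrees = first 3 digits = 26, minutes = 48.4781; 26 + 48.4781/60 = 26.8079683
  hemisphere W, so the sign is −

1. -65.235772, -70.766845
2. -65.668267, -175.458370
3. -38.326937, -179.150288
4. -13.709354, 131.399394
5. 45.678391, -26.807968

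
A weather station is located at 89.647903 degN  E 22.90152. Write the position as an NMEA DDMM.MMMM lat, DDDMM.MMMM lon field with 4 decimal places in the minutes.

8938.8742,N / 02254.0912,E

Latitude: minutes = (89.647903 − 89) × 60 = 38.874180
Longitude: 22° + 0.901520 × 60 = 22° 54.091200′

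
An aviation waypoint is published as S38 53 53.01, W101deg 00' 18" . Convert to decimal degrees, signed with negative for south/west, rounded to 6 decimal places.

-38.898058, -101.005000

Latitude: 38 + 53/60 + 53.01/3600 = 38.8980583
hemisphere S, so the sign is −
Longitude: 101 + 0/60 + 18/3600 = 101.0050000
W → negative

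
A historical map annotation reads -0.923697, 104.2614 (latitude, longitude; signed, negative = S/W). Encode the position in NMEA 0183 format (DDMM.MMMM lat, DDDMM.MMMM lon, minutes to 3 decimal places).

0055.422,S / 10415.684,E

Latitude is negative → S; |value| = 0.923697
φ: minutes = (0.923697 − 0) × 60 = 55.42182
Longitude: minutes = (104.261400 − 104) × 60 = 15.68400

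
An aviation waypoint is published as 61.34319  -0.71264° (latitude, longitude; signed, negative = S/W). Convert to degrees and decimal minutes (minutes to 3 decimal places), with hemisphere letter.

Latitude: fractional part 0.343190 → 20.59140 minutes
Longitude is negative → W; |value| = 0.712640
λ: minutes = (0.712640 − 0) × 60 = 42.75840

61° 20.591′ N, 0° 42.758′ W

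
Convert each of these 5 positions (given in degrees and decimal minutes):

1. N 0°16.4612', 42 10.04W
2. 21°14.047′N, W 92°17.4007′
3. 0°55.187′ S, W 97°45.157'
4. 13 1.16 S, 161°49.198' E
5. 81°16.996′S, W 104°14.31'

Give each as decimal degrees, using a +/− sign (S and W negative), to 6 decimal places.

1. 0.274353, -42.167333
2. 21.234117, -92.290012
3. -0.919783, -97.752617
4. -13.019333, 161.819967
5. -81.283267, -104.238500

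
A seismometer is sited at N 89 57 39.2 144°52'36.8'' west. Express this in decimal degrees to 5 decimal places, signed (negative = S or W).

Lat: 57′ + 39.2″ = 57.65333′; 89 + 57.65333/60 = 89.960889
N ⇒ keep positive
Lon: 144 + 52/60 + 36.8/3600 = 144.876889
W → negative

89.96089, -144.87689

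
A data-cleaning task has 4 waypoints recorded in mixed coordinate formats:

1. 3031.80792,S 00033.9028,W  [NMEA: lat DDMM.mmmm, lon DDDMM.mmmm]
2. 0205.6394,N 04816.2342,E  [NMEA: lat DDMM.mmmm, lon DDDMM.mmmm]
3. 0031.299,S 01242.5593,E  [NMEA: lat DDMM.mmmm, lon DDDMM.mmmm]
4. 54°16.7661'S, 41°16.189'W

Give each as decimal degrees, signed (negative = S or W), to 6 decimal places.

Point 1:
  Lat: split at 2 digits → 30° and 31.80792′; 30 + 31.80792/60 = 30.5301320
  S ⇒ negate
  λ: split at 3 digits → 000° and 33.9028′; 0 + 33.9028/60 = 0.5650467
  W ⇒ negate
Point 2:
  φ: split at 2 digits → 02° and 5.6394′; 2 + 5.6394/60 = 2.0939900
  N → positive
  λ: split at 3 digits → 048° and 16.2342′; 48 + 16.2342/60 = 48.2705700
  E → positive
Point 3:
  Latitude: degrees = first 2 digits = 0, minutes = 31.299; 0 + 31.299/60 = 0.5216500
  S → negative
  Longitude: split at 3 digits → 012° and 42.5593′; 12 + 42.5593/60 = 12.7093217
  E → positive
Point 4:
  φ: 16.7661′ = 0.279435°; total 54.2794350
  S → negative
  Lon: 16.189′ = 0.269817°; total 41.2698167
  hemisphere W, so the sign is −

1. -30.530132, -0.565047
2. 2.093990, 48.270570
3. -0.521650, 12.709322
4. -54.279435, -41.269817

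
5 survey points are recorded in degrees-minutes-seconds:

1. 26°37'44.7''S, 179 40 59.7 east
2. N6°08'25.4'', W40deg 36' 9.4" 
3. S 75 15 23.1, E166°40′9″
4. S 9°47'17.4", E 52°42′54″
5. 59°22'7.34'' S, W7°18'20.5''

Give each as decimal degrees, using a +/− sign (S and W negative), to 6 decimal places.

Point 1:
  Lat: 26° + 37/60 + 44.7/3600 = 26 + 0.616667 + 0.012417 = 26.6290833
  S ⇒ negate
  λ: 179 + 40/60 + 59.7/3600 = 179.6832500
  E → positive
Point 2:
  φ: 6° + 8/60 + 25.4/3600 = 6 + 0.133333 + 0.007056 = 6.1403889
  N ⇒ keep positive
  Longitude: 40 + 36/60 + 9.4/3600 = 40.6026111
  W → negative
Point 3:
  φ: 75 + 15/60 + 23.1/3600 = 75.2564167
  S ⇒ negate
  Lon: 166° + 40/60 + 9/3600 = 166 + 0.666667 + 0.002500 = 166.6691667
  E → positive
Point 4:
  φ: 9 + 47/60 + 17.4/3600 = 9.7881667
  S → negative
  Lon: 52° + 42/60 + 54/3600 = 52 + 0.700000 + 0.015000 = 52.7150000
  E ⇒ keep positive
Point 5:
  Latitude: 59 + 22/60 + 7.34/3600 = 59.3687056
  S ⇒ negate
  Longitude: 18′ + 20.5″ = 18.34167′; 7 + 18.34167/60 = 7.3056944
  W → negative

1. -26.629083, 179.683250
2. 6.140389, -40.602611
3. -75.256417, 166.669167
4. -9.788167, 52.715000
5. -59.368706, -7.305694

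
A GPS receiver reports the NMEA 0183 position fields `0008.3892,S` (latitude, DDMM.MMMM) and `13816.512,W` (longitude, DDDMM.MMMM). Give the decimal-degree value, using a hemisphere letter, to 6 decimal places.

Latitude: degrees = first 2 digits = 0, minutes = 8.3892; 0 + 8.3892/60 = 0.1398200
Lon: split at 3 digits → 138° and 16.512′; 138 + 16.512/60 = 138.2752000

0.139820° S, 138.275200° W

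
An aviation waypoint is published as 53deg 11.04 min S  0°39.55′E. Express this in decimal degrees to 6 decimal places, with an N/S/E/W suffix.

53.184000° S, 0.659167° E

Lat: 53 + 11.04/60 = 53.1840000
λ: 0 + 39.55/60 = 0.6591667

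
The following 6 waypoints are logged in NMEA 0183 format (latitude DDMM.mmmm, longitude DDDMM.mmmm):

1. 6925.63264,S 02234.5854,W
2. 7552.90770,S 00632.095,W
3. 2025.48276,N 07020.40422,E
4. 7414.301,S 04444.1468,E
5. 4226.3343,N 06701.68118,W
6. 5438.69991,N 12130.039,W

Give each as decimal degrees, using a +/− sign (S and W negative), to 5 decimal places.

Point 1:
  φ: split at 2 digits → 69° and 25.63264′; 69 + 25.63264/60 = 69.427211
  S → negative
  λ: degrees = first 3 digits = 22, minutes = 34.5854; 22 + 34.5854/60 = 22.576423
  W → negative
Point 2:
  Latitude: split at 2 digits → 75° and 52.9077′; 75 + 52.9077/60 = 75.881795
  hemisphere S, so the sign is −
  Lon: split at 3 digits → 006° and 32.095′; 6 + 32.095/60 = 6.534917
  W ⇒ negate
Point 3:
  Latitude: split at 2 digits → 20° and 25.48276′; 20 + 25.48276/60 = 20.424713
  N ⇒ keep positive
  λ: split at 3 digits → 070° and 20.40422′; 70 + 20.40422/60 = 70.340070
  E ⇒ keep positive
Point 4:
  Lat: degrees = first 2 digits = 74, minutes = 14.301; 74 + 14.301/60 = 74.238350
  S ⇒ negate
  λ: degrees = first 3 digits = 44, minutes = 44.1468; 44 + 44.1468/60 = 44.735780
  E ⇒ keep positive
Point 5:
  φ: split at 2 digits → 42° and 26.3343′; 42 + 26.3343/60 = 42.438905
  N ⇒ keep positive
  Longitude: split at 3 digits → 067° and 1.68118′; 67 + 1.68118/60 = 67.028020
  W → negative
Point 6:
  Lat: split at 2 digits → 54° and 38.69991′; 54 + 38.69991/60 = 54.644999
  N ⇒ keep positive
  Lon: split at 3 digits → 121° and 30.039′; 121 + 30.039/60 = 121.500650
  W → negative

1. -69.42721, -22.57642
2. -75.88180, -6.53492
3. 20.42471, 70.34007
4. -74.23835, 44.73578
5. 42.43891, -67.02802
6. 54.64500, -121.50065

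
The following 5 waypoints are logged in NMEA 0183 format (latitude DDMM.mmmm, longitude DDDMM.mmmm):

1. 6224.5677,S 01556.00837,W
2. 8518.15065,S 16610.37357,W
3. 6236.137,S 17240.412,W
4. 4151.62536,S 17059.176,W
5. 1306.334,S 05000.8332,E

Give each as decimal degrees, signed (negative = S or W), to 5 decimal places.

Point 1:
  φ: degrees = first 2 digits = 62, minutes = 24.5677; 62 + 24.5677/60 = 62.409462
  hemisphere S, so the sign is −
  Longitude: degrees = first 3 digits = 15, minutes = 56.00837; 15 + 56.00837/60 = 15.933473
  W ⇒ negate
Point 2:
  Lat: split at 2 digits → 85° and 18.15065′; 85 + 18.15065/60 = 85.302511
  S → negative
  Lon: degrees = first 3 digits = 166, minutes = 10.37357; 166 + 10.37357/60 = 166.172893
  W → negative
Point 3:
  Lat: split at 2 digits → 62° and 36.137′; 62 + 36.137/60 = 62.602283
  S → negative
  Longitude: split at 3 digits → 172° and 40.412′; 172 + 40.412/60 = 172.673533
  W ⇒ negate
Point 4:
  φ: degrees = first 2 digits = 41, minutes = 51.62536; 41 + 51.62536/60 = 41.860423
  S ⇒ negate
  Longitude: split at 3 digits → 170° and 59.176′; 170 + 59.176/60 = 170.986267
  W → negative
Point 5:
  Lat: degrees = first 2 digits = 13, minutes = 6.334; 13 + 6.334/60 = 13.105567
  S → negative
  Lon: degrees = first 3 digits = 50, minutes = 0.8332; 50 + 0.8332/60 = 50.013887
  E → positive

1. -62.40946, -15.93347
2. -85.30251, -166.17289
3. -62.60228, -172.67353
4. -41.86042, -170.98627
5. -13.10557, 50.01389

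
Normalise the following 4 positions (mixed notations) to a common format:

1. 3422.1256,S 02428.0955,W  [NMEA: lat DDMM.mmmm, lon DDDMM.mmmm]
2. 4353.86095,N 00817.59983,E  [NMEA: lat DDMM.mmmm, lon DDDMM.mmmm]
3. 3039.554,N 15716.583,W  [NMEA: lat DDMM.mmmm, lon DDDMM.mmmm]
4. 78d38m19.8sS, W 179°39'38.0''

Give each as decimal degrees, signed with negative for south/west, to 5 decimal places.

1. -34.36876, -24.46826
2. 43.89768, 8.29333
3. 30.65923, -157.27638
4. -78.63883, -179.66056

Point 1:
  Latitude: split at 2 digits → 34° and 22.1256′; 34 + 22.1256/60 = 34.368760
  hemisphere S, so the sign is −
  Lon: degrees = first 3 digits = 24, minutes = 28.0955; 24 + 28.0955/60 = 24.468258
  W → negative
Point 2:
  Latitude: degrees = first 2 digits = 43, minutes = 53.86095; 43 + 53.86095/60 = 43.897683
  N ⇒ keep positive
  λ: split at 3 digits → 008° and 17.59983′; 8 + 17.59983/60 = 8.293331
  E → positive
Point 3:
  Latitude: split at 2 digits → 30° and 39.554′; 30 + 39.554/60 = 30.659233
  N ⇒ keep positive
  λ: split at 3 digits → 157° and 16.583′; 157 + 16.583/60 = 157.276383
  W → negative
Point 4:
  φ: 78° + 38/60 + 19.8/3600 = 78 + 0.633333 + 0.005500 = 78.638833
  hemisphere S, so the sign is −
  Longitude: 39′ + 38″ = 39.63333′; 179 + 39.63333/60 = 179.660556
  hemisphere W, so the sign is −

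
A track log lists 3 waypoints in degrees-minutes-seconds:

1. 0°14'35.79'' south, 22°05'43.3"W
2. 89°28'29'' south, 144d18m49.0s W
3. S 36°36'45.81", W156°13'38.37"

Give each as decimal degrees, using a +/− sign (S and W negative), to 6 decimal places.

Point 1:
  Latitude: 0 + 14/60 + 35.79/3600 = 0.2432750
  hemisphere S, so the sign is −
  Lon: 22 + 5/60 + 43.3/3600 = 22.0953611
  W → negative
Point 2:
  φ: 89 + 28/60 + 29/3600 = 89.4747222
  S ⇒ negate
  λ: 144° + 18/60 + 49/3600 = 144 + 0.300000 + 0.013611 = 144.3136111
  W → negative
Point 3:
  φ: 36 + 36/60 + 45.81/3600 = 36.6127250
  hemisphere S, so the sign is −
  λ: 13′ + 38.37″ = 13.63950′; 156 + 13.63950/60 = 156.2273250
  hemisphere W, so the sign is −

1. -0.243275, -22.095361
2. -89.474722, -144.313611
3. -36.612725, -156.227325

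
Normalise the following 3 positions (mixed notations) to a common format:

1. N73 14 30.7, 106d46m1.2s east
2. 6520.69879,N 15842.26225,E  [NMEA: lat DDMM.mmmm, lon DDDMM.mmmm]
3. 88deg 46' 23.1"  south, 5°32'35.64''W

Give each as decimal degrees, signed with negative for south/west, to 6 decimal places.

1. 73.241861, 106.767000
2. 65.344980, 158.704371
3. -88.773083, -5.543233

Point 1:
  Lat: 14′ + 30.7″ = 14.51167′; 73 + 14.51167/60 = 73.2418611
  N ⇒ keep positive
  Longitude: 106° + 46/60 + 1.2/3600 = 106 + 0.766667 + 0.000333 = 106.7670000
  E → positive
Point 2:
  φ: split at 2 digits → 65° and 20.69879′; 65 + 20.69879/60 = 65.3449798
  N ⇒ keep positive
  Longitude: split at 3 digits → 158° and 42.26225′; 158 + 42.26225/60 = 158.7043708
  E → positive
Point 3:
  Latitude: 46′ + 23.1″ = 46.38500′; 88 + 46.38500/60 = 88.7730833
  S → negative
  Longitude: 5 + 32/60 + 35.64/3600 = 5.5432333
  W ⇒ negate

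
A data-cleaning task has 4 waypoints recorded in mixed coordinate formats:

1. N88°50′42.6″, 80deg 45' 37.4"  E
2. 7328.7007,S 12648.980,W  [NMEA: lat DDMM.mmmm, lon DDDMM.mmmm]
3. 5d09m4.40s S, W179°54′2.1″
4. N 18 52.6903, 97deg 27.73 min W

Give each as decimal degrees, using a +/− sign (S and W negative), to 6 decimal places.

Point 1:
  Lat: 50′ + 42.6″ = 50.71000′; 88 + 50.71000/60 = 88.8451667
  N → positive
  Longitude: 80° + 45/60 + 37.4/3600 = 80 + 0.750000 + 0.010389 = 80.7603889
  E ⇒ keep positive
Point 2:
  φ: degrees = first 2 digits = 73, minutes = 28.7007; 73 + 28.7007/60 = 73.4783450
  S → negative
  λ: split at 3 digits → 126° and 48.98′; 126 + 48.98/60 = 126.8163333
  hemisphere W, so the sign is −
Point 3:
  φ: 5 + 9/60 + 4.4/3600 = 5.1512222
  S ⇒ negate
  Longitude: 179° + 54/60 + 2.1/3600 = 179 + 0.900000 + 0.000583 = 179.9005833
  W → negative
Point 4:
  φ: 52.6903′ = 0.878172°; total 18.8781717
  N → positive
  Lon: 27.73′ = 0.462167°; total 97.4621667
  W → negative

1. 88.845167, 80.760389
2. -73.478345, -126.816333
3. -5.151222, -179.900583
4. 18.878172, -97.462167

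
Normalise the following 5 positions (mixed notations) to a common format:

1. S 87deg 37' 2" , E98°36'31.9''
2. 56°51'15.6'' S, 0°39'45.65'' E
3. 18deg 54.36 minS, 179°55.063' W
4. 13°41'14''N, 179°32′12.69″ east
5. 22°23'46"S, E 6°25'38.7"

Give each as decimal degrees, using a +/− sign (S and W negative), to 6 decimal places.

Point 1:
  φ: 87 + 37/60 + 2/3600 = 87.6172222
  S → negative
  Lon: 98° + 36/60 + 31.9/3600 = 98 + 0.600000 + 0.008861 = 98.6088611
  E → positive
Point 2:
  Latitude: 56 + 51/60 + 15.6/3600 = 56.8543333
  hemisphere S, so the sign is −
  λ: 0 + 39/60 + 45.65/3600 = 0.6626806
  E → positive
Point 3:
  Latitude: 18 + 54.36/60 = 18.9060000
  hemisphere S, so the sign is −
  Longitude: 55.063′ = 0.917717°; total 179.9177167
  hemisphere W, so the sign is −
Point 4:
  φ: 13 + 41/60 + 14/3600 = 13.6872222
  N ⇒ keep positive
  Lon: 179 + 32/60 + 12.69/3600 = 179.5368583
  E → positive
Point 5:
  Latitude: 23′ + 46″ = 23.76667′; 22 + 23.76667/60 = 22.3961111
  S → negative
  Longitude: 6° + 25/60 + 38.7/3600 = 6 + 0.416667 + 0.010750 = 6.4274167
  E → positive

1. -87.617222, 98.608861
2. -56.854333, 0.662681
3. -18.906000, -179.917717
4. 13.687222, 179.536858
5. -22.396111, 6.427417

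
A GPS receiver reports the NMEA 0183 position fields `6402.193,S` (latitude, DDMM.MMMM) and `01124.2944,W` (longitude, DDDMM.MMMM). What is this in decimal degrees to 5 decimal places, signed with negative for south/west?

-64.03655, -11.40491

Latitude: split at 2 digits → 64° and 2.193′; 64 + 2.193/60 = 64.036550
hemisphere S, so the sign is −
λ: degrees = first 3 digits = 11, minutes = 24.2944; 11 + 24.2944/60 = 11.404907
hemisphere W, so the sign is −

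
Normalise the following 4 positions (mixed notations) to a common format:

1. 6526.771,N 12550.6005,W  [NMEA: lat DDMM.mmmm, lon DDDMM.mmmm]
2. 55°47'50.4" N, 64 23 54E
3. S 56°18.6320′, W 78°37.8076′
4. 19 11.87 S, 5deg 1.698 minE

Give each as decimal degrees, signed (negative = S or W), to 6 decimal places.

Point 1:
  Latitude: degrees = first 2 digits = 65, minutes = 26.771; 65 + 26.771/60 = 65.4461833
  N ⇒ keep positive
  λ: degrees = first 3 digits = 125, minutes = 50.6005; 125 + 50.6005/60 = 125.8433417
  hemisphere W, so the sign is −
Point 2:
  φ: 55 + 47/60 + 50.4/3600 = 55.7973333
  N ⇒ keep positive
  Lon: 64 + 23/60 + 54/3600 = 64.3983333
  E → positive
Point 3:
  Latitude: 56 + 18.632/60 = 56.3105333
  S ⇒ negate
  Longitude: 78 + 37.8076/60 = 78.6301267
  W ⇒ negate
Point 4:
  Lat: 19 + 11.87/60 = 19.1978333
  hemisphere S, so the sign is −
  Longitude: 1.698′ = 0.028300°; total 5.0283000
  E → positive

1. 65.446183, -125.843342
2. 55.797333, 64.398333
3. -56.310533, -78.630127
4. -19.197833, 5.028300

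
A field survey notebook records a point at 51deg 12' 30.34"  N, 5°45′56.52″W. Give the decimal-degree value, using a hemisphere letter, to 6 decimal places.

Lat: 51° + 12/60 + 30.34/3600 = 51 + 0.200000 + 0.008428 = 51.2084278
λ: 5° + 45/60 + 56.52/3600 = 5 + 0.750000 + 0.015700 = 5.7657000

51.208428° N, 5.765700° W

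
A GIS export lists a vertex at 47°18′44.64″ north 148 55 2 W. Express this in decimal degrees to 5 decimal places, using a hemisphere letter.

Lat: 47° + 18/60 + 44.64/3600 = 47 + 0.300000 + 0.012400 = 47.312400
Longitude: 55′ + 2″ = 55.03333′; 148 + 55.03333/60 = 148.917222

47.31240° N, 148.91722° W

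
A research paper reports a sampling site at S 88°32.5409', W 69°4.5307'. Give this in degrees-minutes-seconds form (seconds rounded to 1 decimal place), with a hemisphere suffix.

Latitude: 32.54090′ → 32′ and 0.54090 × 60 = 32.454″
λ: 4.53070′ → 4′ and 0.53070 × 60 = 31.842″

88°32′32.5″ S, 69°04′31.8″ W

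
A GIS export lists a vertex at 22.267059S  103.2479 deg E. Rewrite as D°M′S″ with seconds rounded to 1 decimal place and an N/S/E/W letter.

Latitude: 0.267059 × 60 = 16.02354′ → 16′, remainder × 60 = 1.412″
Longitude: 0.247900° → 14.87400′; 0.87400 × 60 = 52.440″

22°16′1.4″ S, 103°14′52.4″ E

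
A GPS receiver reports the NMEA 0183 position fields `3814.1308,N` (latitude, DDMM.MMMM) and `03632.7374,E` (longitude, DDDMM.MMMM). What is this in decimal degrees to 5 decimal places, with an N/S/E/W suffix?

38.23551° N, 36.54562° E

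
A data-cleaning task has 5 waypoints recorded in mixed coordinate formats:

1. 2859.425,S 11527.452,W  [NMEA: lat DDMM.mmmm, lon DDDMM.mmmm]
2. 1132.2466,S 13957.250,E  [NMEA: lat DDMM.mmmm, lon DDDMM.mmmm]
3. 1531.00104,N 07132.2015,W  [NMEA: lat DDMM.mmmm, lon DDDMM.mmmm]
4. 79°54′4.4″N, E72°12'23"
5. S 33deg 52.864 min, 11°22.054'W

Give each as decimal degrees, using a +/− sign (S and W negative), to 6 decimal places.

1. -28.990417, -115.457533
2. -11.537443, 139.954167
3. 15.516684, -71.536692
4. 79.901222, 72.206389
5. -33.881067, -11.367567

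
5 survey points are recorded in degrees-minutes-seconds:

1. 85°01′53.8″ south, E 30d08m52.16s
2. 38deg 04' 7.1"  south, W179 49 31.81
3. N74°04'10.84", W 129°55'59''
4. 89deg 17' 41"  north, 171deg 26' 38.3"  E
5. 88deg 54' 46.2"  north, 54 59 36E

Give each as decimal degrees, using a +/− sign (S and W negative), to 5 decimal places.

Point 1:
  Latitude: 85° + 1/60 + 53.8/3600 = 85 + 0.016667 + 0.014944 = 85.031611
  hemisphere S, so the sign is −
  Lon: 8′ + 52.16″ = 8.86933′; 30 + 8.86933/60 = 30.147822
  E ⇒ keep positive
Point 2:
  Latitude: 4′ + 7.1″ = 4.11833′; 38 + 4.11833/60 = 38.068639
  S → negative
  λ: 49′ + 31.81″ = 49.53017′; 179 + 49.53017/60 = 179.825503
  W → negative
Point 3:
  Latitude: 74° + 4/60 + 10.84/3600 = 74 + 0.066667 + 0.003011 = 74.069678
  N ⇒ keep positive
  Longitude: 129 + 55/60 + 59/3600 = 129.933056
  W ⇒ negate
Point 4:
  φ: 89° + 17/60 + 41/3600 = 89 + 0.283333 + 0.011389 = 89.294722
  N → positive
  Lon: 171° + 26/60 + 38.3/3600 = 171 + 0.433333 + 0.010639 = 171.443972
  E → positive
Point 5:
  φ: 88° + 54/60 + 46.2/3600 = 88 + 0.900000 + 0.012833 = 88.912833
  N → positive
  Lon: 59′ + 36″ = 59.60000′; 54 + 59.60000/60 = 54.993333
  E → positive

1. -85.03161, 30.14782
2. -38.06864, -179.82550
3. 74.06968, -129.93306
4. 89.29472, 171.44397
5. 88.91283, 54.99333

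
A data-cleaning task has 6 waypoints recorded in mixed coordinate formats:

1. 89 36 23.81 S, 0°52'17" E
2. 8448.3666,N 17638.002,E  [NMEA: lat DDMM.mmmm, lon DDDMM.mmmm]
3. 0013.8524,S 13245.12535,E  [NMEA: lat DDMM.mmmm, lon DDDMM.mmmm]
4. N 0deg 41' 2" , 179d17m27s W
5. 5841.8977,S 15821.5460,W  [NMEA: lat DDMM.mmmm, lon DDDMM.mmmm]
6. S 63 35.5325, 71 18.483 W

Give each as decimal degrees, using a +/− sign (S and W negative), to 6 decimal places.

1. -89.606614, 0.871389
2. 84.806110, 176.633367
3. -0.230873, 132.752089
4. 0.683889, -179.290833
5. -58.698295, -158.359100
6. -63.592208, -71.308050

Point 1:
  Latitude: 36′ + 23.81″ = 36.39683′; 89 + 36.39683/60 = 89.6066139
  hemisphere S, so the sign is −
  Lon: 0 + 52/60 + 17/3600 = 0.8713889
  E → positive
Point 2:
  φ: degrees = first 2 digits = 84, minutes = 48.3666; 84 + 48.3666/60 = 84.8061100
  N → positive
  Longitude: degrees = first 3 digits = 176, minutes = 38.002; 176 + 38.002/60 = 176.6333667
  E → positive
Point 3:
  Lat: split at 2 digits → 00° and 13.8524′; 0 + 13.8524/60 = 0.2308733
  S → negative
  Longitude: split at 3 digits → 132° and 45.12535′; 132 + 45.12535/60 = 132.7520892
  E ⇒ keep positive
Point 4:
  Lat: 41′ + 2″ = 41.03333′; 0 + 41.03333/60 = 0.6838889
  N ⇒ keep positive
  Lon: 17′ + 27″ = 17.45000′; 179 + 17.45000/60 = 179.2908333
  hemisphere W, so the sign is −
Point 5:
  Latitude: split at 2 digits → 58° and 41.8977′; 58 + 41.8977/60 = 58.6982950
  S → negative
  Longitude: split at 3 digits → 158° and 21.546′; 158 + 21.546/60 = 158.3591000
  hemisphere W, so the sign is −
Point 6:
  Lat: 63 + 35.5325/60 = 63.5922083
  S → negative
  Lon: 18.483′ = 0.308050°; total 71.3080500
  W → negative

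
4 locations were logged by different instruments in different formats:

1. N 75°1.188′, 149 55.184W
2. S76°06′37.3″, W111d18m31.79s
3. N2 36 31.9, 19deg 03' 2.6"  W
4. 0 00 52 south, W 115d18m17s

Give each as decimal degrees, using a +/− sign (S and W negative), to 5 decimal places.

1. 75.01980, -149.91973
2. -76.11036, -111.30883
3. 2.60886, -19.05072
4. -0.01444, -115.30472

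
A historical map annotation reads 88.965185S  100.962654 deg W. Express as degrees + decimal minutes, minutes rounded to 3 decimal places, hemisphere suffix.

88° 57.911′ S, 100° 57.759′ W

Lat: minutes = (88.965185 − 88) × 60 = 57.91110
Lon: fractional part 0.962654 → 57.75924 minutes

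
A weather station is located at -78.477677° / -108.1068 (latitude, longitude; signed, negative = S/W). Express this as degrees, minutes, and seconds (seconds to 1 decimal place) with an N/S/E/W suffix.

78°28′39.6″ S, 108°06′24.5″ W

Latitude is negative → S; |value| = 78.477677
Latitude: whole degrees 78; 28.66062′ → 28′ and 39.637″
Longitude is negative → W; |value| = 108.106800
Lon: 0.106800 × 60 = 6.40800′ → 6′, remainder × 60 = 24.480″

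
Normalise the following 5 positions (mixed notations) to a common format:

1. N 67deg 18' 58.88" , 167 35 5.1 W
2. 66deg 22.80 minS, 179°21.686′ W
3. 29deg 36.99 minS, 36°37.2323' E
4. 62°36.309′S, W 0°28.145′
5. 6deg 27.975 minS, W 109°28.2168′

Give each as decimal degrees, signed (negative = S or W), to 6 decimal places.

1. 67.316356, -167.584750
2. -66.380000, -179.361433
3. -29.616500, 36.620538
4. -62.605150, -0.469083
5. -6.466250, -109.470280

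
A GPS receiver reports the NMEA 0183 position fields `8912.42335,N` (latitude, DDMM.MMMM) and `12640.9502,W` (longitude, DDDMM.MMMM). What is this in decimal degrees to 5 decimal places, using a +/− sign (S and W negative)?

89.20706, -126.68250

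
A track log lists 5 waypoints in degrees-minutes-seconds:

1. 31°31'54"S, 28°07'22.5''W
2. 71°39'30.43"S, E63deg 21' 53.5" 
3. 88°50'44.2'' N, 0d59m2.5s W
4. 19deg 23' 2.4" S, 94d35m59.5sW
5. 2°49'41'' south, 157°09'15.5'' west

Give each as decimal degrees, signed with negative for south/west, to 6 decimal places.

1. -31.531667, -28.122917
2. -71.658453, 63.364861
3. 88.845611, -0.984028
4. -19.384000, -94.599861
5. -2.828056, -157.154306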